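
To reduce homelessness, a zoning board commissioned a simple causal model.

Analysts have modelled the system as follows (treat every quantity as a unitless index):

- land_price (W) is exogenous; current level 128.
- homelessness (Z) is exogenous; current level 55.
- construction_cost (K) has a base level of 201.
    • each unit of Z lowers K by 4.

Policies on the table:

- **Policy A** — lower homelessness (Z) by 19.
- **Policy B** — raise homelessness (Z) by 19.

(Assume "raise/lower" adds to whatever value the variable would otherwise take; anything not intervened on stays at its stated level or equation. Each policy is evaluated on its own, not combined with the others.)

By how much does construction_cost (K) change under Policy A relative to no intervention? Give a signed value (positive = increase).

76

Baseline:
  Z = 55
  K = 201 − 4·55 = -19
Policy A (Z − 19):
  Z = 55 − 19 = 36
  K = 201 − 4·36 = 57
Change in K: 57 − (-19) = 76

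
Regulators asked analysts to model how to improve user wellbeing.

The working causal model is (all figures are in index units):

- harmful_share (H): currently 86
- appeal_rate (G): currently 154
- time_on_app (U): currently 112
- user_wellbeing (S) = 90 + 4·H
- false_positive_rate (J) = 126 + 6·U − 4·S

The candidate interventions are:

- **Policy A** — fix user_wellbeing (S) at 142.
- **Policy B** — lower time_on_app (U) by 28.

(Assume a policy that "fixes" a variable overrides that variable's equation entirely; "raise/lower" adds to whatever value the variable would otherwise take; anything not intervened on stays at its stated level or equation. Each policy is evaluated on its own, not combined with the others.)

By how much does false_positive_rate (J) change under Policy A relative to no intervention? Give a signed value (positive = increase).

1168

Baseline:
  H = 86
  U = 112
  S = 90 + 4·86 = 434
  J = 126 + 6·112 − 4·434 = -938
Policy A (S := 142):
  H = 86
  U = 112
  S = 142
  J = 126 + 6·112 − 4·142 = 230
Change in J: 230 − (-938) = 1168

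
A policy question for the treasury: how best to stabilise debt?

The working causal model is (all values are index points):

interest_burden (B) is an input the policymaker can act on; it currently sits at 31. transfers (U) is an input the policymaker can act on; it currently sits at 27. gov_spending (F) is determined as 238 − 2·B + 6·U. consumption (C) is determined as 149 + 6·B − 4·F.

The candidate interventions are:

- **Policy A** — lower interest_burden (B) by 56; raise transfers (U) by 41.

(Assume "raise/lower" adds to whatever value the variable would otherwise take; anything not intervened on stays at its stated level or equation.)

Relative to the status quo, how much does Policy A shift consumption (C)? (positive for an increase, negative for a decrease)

Baseline:
  B = 31
  U = 27
  F = 238 − 2·31 + 6·27 = 338
  C = 149 + 6·31 − 4·338 = -1017
Policy A (B − 56, U + 41):
  B = 31 − 56 = -25
  U = 27 + 41 = 68
  F = 238 − 2·(-25) + 6·68 = 696
  C = 149 + 6·(-25) − 4·696 = -2785
Change in C: -2785 − (-1017) = -1768

-1768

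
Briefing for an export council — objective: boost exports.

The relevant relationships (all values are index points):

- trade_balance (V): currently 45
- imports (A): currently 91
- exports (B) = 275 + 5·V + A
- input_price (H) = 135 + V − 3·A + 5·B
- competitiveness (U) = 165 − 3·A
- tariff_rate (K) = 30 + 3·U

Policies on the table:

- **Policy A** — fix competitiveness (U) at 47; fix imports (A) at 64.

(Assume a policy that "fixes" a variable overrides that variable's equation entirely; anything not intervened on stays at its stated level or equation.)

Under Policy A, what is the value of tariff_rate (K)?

171

Policy A (U := 47, A := 64):
  A = 64
  U = 47
  K = 30 + 3·47 = 171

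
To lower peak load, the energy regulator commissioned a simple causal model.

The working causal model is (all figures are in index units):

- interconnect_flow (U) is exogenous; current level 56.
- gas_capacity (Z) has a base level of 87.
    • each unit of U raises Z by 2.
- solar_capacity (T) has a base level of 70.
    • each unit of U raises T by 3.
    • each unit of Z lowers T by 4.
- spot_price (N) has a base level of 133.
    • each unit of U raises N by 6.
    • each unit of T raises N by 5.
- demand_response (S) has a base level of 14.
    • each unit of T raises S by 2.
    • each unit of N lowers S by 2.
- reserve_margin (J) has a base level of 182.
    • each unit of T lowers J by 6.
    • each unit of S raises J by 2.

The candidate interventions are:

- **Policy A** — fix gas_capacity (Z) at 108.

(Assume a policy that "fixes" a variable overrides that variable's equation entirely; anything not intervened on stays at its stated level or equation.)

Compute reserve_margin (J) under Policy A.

Policy A (Z := 108):
  U = 56
  Z = 108
  T = 70 + 3·56 − 4·108 = -194
  N = 133 + 6·56 + 5·(-194) = -501
  S = 14 + 2·(-194) − 2·(-501) = 628
  J = 182 − 6·(-194) + 2·628 = 2602

2602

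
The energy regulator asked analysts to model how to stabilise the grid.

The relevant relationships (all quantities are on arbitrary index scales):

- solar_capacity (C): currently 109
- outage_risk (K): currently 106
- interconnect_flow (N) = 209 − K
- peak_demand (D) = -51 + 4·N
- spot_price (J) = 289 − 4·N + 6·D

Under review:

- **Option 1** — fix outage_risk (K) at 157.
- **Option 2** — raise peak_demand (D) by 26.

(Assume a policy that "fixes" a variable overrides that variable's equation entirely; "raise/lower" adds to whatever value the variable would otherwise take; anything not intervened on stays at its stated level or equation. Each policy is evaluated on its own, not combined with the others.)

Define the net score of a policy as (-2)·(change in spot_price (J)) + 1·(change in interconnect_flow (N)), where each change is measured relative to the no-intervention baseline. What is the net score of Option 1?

Baseline:
  K = 106
  N = 209 − 106 = 103
  D = -51 + 4·103 = 361
  J = 289 − 4·103 + 6·361 = 2043
Option 1 (K := 157):
  K = 157
  N = 209 − 157 = 52
  D = -51 + 4·52 = 157
  J = 289 − 4·52 + 6·157 = 1023
ΔJ = 1023 − 2043 = -1020; ΔN = 52 − 103 = -51
Score = (-2)·(-1020) + 1·(-51) = 1989

1989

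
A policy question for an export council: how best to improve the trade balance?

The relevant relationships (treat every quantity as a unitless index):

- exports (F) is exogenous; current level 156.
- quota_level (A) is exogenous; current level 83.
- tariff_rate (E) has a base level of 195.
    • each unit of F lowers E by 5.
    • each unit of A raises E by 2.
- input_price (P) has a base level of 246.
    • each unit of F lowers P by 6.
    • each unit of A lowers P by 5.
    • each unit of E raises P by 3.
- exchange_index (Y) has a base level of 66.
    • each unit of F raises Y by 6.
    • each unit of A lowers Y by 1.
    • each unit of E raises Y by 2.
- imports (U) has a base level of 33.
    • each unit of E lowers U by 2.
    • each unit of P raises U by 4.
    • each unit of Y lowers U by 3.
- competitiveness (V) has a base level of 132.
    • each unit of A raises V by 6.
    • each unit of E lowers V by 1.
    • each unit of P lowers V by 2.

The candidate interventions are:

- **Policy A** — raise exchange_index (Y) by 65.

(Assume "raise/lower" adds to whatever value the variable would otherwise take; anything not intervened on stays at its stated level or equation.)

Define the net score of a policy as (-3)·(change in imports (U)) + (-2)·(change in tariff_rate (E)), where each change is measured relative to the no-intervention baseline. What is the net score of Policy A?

Baseline:
  F = 156
  A = 83
  E = 195 − 5·156 + 2·83 = -419
  P = 246 − 6·156 − 5·83 + 3·(-419) = -2362
  Y = 66 + 6·156 − 83 + 2·(-419) = 81
  U = 33 − 2·(-419) + 4·(-2362) − 3·81 = -8820
Policy A (Y + 65):
  F = 156
  A = 83
  E = 195 − 5·156 + 2·83 = -419
  P = 246 − 6·156 − 5·83 + 3·(-419) = -2362
  Y = 66 + 6·156 − 83 + 2·(-419) (+65 from intervention) = 146
  U = 33 − 2·(-419) + 4·(-2362) − 3·146 = -9015
ΔU = -9015 − (-8820) = -195; ΔE = -419 − (-419) = 0
Score = (-3)·(-195) + (-2)·0 = 585

585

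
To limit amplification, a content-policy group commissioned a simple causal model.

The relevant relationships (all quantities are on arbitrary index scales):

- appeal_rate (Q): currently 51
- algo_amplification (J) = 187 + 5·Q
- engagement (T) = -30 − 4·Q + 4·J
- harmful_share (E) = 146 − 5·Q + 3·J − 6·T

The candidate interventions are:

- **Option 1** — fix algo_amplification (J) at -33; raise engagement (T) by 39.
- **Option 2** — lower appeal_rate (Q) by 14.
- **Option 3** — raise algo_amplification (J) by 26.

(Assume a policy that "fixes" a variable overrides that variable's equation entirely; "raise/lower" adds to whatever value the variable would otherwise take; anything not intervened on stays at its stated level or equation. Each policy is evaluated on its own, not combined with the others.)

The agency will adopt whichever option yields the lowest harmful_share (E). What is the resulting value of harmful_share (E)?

Option 1 (J := -33, T + 39):
  Q = 51
  J = -33
  T = -30 − 4·51 + 4·(-33) (+39 from intervention) = -327
  E = 146 − 5·51 + 3·(-33) − 6·(-327) = 1754
Option 2 (Q − 14):
  Q = 51 − 14 = 37
  J = 187 + 5·37 = 372
  T = -30 − 4·37 + 4·372 = 1310
  E = 146 − 5·37 + 3·372 − 6·1310 = -6783
Option 3 (J + 26):
  Q = 51
  J = 187 + 5·51 (+26 from intervention) = 468
  T = -30 − 4·51 + 4·468 = 1638
  E = 146 − 5·51 + 3·468 − 6·1638 = -8533
Comparing — Option 1: E=1754, Option 2: E=-6783, Option 3: E=-8533. Lowest is -8533 (Option 3).

-8533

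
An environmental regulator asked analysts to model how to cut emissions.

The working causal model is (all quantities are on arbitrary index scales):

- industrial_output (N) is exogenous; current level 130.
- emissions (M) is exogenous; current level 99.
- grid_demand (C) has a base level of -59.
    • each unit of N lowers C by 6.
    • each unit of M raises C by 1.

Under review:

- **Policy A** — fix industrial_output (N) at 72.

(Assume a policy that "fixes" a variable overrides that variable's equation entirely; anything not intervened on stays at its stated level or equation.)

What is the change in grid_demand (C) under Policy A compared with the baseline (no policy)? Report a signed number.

Baseline:
  N = 130
  M = 99
  C = -59 − 6·130 + 99 = -740
Policy A (N := 72):
  N = 72
  M = 99
  C = -59 − 6·72 + 99 = -392
Change in C: -392 − (-740) = 348

348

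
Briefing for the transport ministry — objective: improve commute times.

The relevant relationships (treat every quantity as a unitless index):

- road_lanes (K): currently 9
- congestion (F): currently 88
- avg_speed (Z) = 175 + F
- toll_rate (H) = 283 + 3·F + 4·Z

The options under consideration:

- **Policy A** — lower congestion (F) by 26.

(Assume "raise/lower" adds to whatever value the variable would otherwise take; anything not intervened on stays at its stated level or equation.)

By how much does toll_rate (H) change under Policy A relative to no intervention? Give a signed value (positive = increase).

-182

Baseline:
  F = 88
  Z = 175 + 88 = 263
  H = 283 + 3·88 + 4·263 = 1599
Policy A (F − 26):
  F = 88 − 26 = 62
  Z = 175 + 62 = 237
  H = 283 + 3·62 + 4·237 = 1417
Change in H: 1417 − 1599 = -182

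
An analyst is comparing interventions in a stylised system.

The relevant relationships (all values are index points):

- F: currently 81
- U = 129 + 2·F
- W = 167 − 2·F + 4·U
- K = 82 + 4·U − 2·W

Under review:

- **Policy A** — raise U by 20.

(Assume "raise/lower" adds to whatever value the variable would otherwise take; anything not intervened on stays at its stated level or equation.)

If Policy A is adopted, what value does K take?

-1172

Policy A (U + 20):
  F = 81
  U = 129 + 2·81 (+20 from intervention) = 311
  W = 167 − 2·81 + 4·311 = 1249
  K = 82 + 4·311 − 2·1249 = -1172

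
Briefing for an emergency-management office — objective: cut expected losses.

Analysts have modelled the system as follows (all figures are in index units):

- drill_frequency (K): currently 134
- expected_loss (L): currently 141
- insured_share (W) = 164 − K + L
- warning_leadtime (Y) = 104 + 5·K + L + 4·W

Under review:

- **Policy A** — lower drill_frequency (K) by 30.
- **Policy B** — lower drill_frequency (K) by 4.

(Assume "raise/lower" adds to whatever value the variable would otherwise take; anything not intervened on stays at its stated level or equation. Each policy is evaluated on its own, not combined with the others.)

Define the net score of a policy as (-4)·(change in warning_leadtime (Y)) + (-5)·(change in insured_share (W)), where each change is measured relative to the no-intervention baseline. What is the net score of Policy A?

-30

Baseline:
  K = 134
  L = 141
  W = 164 − 134 + 141 = 171
  Y = 104 + 5·134 + 141 + 4·171 = 1599
Policy A (K − 30):
  K = 134 − 30 = 104
  L = 141
  W = 164 − 104 + 141 = 201
  Y = 104 + 5·104 + 141 + 4·201 = 1569
ΔY = 1569 − 1599 = -30; ΔW = 201 − 171 = 30
Score = (-4)·(-30) + (-5)·30 = -30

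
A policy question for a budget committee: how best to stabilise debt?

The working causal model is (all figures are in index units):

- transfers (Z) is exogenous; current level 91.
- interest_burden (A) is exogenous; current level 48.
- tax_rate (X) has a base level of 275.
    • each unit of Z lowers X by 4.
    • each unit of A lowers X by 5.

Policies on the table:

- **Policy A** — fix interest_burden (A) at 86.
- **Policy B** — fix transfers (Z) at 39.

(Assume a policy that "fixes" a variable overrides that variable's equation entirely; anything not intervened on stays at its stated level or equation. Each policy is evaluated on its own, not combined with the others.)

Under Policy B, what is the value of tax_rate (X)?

-121

Policy B (Z := 39):
  Z = 39
  A = 48
  X = 275 − 4·39 − 5·48 = -121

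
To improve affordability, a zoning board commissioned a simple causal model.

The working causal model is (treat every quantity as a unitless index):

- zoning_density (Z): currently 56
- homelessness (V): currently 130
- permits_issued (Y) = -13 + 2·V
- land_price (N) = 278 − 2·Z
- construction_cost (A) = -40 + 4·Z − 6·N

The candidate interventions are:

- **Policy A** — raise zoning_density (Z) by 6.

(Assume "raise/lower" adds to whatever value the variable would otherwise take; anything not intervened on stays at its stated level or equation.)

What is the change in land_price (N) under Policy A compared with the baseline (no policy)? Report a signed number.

Baseline:
  Z = 56
  N = 278 − 2·56 = 166
Policy A (Z + 6):
  Z = 56 + 6 = 62
  N = 278 − 2·62 = 154
Change in N: 154 − 166 = -12

-12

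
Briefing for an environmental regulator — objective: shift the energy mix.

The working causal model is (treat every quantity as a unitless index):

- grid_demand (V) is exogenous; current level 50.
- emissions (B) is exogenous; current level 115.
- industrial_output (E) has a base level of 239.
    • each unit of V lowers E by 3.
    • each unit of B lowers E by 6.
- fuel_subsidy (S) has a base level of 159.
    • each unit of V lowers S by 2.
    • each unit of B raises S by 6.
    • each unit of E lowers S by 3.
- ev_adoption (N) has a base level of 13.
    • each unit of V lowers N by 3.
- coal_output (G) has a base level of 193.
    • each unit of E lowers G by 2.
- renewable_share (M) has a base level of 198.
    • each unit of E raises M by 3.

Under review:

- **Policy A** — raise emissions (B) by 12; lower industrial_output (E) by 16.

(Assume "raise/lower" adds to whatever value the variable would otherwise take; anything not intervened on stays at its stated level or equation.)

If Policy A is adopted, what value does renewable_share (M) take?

-1869

Policy A (B + 12, E − 16):
  V = 50
  B = 115 + 12 = 127
  E = 239 − 3·50 − 6·127 (−16 from intervention) = -689
  M = 198 + 3·(-689) = -1869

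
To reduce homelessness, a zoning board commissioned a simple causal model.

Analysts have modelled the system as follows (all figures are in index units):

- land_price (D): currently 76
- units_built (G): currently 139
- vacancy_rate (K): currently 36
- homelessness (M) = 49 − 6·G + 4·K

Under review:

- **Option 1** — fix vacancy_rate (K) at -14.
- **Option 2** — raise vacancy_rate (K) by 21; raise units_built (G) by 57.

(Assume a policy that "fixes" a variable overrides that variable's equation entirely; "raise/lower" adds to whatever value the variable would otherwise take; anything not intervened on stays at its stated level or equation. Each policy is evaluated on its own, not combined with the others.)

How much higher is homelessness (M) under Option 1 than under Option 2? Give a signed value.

Option 1 (K := -14):
  G = 139
  K = -14
  M = 49 − 6·139 + 4·(-14) = -841
Option 2 (K + 21, G + 57):
  G = 139 + 57 = 196
  K = 36 + 21 = 57
  M = 49 − 6·196 + 4·57 = -899
M: -841 − (-899) = 58

58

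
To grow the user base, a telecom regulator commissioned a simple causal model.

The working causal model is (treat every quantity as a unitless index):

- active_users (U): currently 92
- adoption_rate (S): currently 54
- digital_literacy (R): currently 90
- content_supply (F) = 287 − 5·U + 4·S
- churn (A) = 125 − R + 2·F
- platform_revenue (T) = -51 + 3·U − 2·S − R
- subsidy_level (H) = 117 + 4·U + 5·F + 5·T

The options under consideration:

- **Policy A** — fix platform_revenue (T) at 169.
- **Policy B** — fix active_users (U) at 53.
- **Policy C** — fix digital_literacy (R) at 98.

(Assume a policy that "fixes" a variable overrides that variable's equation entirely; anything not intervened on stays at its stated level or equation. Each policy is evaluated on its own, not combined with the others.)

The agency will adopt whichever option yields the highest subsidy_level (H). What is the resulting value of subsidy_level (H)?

Policy A (T := 169):
  U = 92
  S = 54
  R = 90
  F = 287 − 5·92 + 4·54 = 43
  T = 169
  H = 117 + 4·92 + 5·43 + 5·169 = 1545
Policy B (U := 53):
  U = 53
  S = 54
  R = 90
  F = 287 − 5·53 + 4·54 = 238
  T = -51 + 3·53 − 2·54 − 90 = -90
  H = 117 + 4·53 + 5·238 + 5·(-90) = 1069
Policy C (R := 98):
  U = 92
  S = 54
  R = 98
  F = 287 − 5·92 + 4·54 = 43
  T = -51 + 3·92 − 2·54 − 98 = 19
  H = 117 + 4·92 + 5·43 + 5·19 = 795
Comparing — Policy A: H=1545, Policy B: H=1069, Policy C: H=795. Highest is 1545 (Policy A).

1545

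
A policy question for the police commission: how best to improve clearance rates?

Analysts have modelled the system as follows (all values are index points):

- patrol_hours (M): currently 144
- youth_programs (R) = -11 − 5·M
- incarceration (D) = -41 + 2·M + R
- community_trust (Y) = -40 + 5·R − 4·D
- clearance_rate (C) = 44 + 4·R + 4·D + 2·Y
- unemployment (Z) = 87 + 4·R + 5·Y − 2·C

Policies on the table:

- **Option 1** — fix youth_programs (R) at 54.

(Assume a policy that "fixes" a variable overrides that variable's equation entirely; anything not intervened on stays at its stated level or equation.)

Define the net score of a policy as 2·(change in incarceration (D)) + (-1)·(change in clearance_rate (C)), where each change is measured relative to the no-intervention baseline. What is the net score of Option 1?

Baseline:
  M = 144
  R = -11 − 5·144 = -731
  D = -41 + 2·144 + (-731) = -484
  Y = -40 + 5·(-731) − 4·(-484) = -1759
  C = 44 + 4·(-731) + 4·(-484) + 2·(-1759) = -8334
Option 1 (R := 54):
  M = 144
  R = 54
  D = -41 + 2·144 + 54 = 301
  Y = -40 + 5·54 − 4·301 = -974
  C = 44 + 4·54 + 4·301 + 2·(-974) = -484
ΔD = 301 − (-484) = 785; ΔC = -484 − (-8334) = 7850
Score = 2·785 + (-1)·7850 = -6280

-6280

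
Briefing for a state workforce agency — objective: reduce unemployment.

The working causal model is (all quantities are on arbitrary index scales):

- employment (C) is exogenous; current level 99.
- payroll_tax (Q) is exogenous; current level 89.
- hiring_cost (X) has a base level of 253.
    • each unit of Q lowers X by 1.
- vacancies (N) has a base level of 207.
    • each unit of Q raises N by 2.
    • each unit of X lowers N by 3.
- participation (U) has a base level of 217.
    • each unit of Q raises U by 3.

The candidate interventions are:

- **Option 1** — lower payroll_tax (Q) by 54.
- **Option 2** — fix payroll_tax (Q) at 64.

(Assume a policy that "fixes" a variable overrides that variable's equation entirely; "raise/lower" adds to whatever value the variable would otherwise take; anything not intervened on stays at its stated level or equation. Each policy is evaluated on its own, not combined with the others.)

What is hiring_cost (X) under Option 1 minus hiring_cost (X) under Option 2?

Option 1 (Q − 54):
  Q = 89 − 54 = 35
  X = 253 − 35 = 218
Option 2 (Q := 64):
  Q = 64
  X = 253 − 64 = 189
X: 218 − 189 = 29

29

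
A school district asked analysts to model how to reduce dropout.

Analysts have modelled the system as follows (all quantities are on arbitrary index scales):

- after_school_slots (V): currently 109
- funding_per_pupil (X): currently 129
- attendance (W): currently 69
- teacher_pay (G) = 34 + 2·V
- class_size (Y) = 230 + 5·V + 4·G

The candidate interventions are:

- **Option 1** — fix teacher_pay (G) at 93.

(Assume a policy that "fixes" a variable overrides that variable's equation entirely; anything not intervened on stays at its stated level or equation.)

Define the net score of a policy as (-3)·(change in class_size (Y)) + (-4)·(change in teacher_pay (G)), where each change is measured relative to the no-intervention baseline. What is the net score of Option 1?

Baseline:
  V = 109
  G = 34 + 2·109 = 252
  Y = 230 + 5·109 + 4·252 = 1783
Option 1 (G := 93):
  V = 109
  G = 93
  Y = 230 + 5·109 + 4·93 = 1147
ΔY = 1147 − 1783 = -636; ΔG = 93 − 252 = -159
Score = (-3)·(-636) + (-4)·(-159) = 2544

2544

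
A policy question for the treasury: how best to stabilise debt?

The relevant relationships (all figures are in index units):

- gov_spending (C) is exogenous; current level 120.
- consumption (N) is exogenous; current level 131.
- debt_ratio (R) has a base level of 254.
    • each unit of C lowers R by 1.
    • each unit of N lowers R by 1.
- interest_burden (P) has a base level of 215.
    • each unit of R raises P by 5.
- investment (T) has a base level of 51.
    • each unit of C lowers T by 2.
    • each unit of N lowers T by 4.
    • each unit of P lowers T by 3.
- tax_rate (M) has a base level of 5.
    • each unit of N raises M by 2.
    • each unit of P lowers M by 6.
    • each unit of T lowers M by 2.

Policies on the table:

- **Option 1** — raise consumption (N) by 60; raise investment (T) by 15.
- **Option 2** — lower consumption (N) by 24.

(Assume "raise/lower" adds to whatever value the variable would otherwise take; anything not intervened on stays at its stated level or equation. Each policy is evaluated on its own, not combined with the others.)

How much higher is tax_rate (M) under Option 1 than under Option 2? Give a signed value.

810

Option 1 (N + 60, T + 15):
  C = 120
  N = 131 + 60 = 191
  R = 254 − 120 − 191 = -57
  P = 215 + 5·(-57) = -70
  T = 51 − 2·120 − 4·191 − 3·(-70) (+15 from intervention) = -728
  M = 5 + 2·191 − 6·(-70) − 2·(-728) = 2263
Option 2 (N − 24):
  C = 120
  N = 131 − 24 = 107
  R = 254 − 120 − 107 = 27
  P = 215 + 5·27 = 350
  T = 51 − 2·120 − 4·107 − 3·350 = -1667
  M = 5 + 2·107 − 6·350 − 2·(-1667) = 1453
M: 2263 − 1453 = 810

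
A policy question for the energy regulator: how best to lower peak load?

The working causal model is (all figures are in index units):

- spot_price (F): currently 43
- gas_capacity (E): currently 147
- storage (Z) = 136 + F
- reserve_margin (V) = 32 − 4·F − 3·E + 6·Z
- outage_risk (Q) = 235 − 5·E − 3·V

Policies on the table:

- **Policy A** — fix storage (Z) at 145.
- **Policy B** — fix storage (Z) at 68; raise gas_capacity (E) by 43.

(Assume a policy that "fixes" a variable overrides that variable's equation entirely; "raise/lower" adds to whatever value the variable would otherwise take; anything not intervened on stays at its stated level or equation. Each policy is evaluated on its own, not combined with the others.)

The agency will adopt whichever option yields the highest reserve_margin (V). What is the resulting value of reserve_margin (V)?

Policy A (Z := 145):
  F = 43
  E = 147
  Z = 145
  V = 32 − 4·43 − 3·147 + 6·145 = 289
Policy B (Z := 68, E + 43):
  F = 43
  E = 147 + 43 = 190
  Z = 68
  V = 32 − 4·43 − 3·190 + 6·68 = -302
Comparing — Policy A: V=289, Policy B: V=-302. Highest is 289 (Policy A).

289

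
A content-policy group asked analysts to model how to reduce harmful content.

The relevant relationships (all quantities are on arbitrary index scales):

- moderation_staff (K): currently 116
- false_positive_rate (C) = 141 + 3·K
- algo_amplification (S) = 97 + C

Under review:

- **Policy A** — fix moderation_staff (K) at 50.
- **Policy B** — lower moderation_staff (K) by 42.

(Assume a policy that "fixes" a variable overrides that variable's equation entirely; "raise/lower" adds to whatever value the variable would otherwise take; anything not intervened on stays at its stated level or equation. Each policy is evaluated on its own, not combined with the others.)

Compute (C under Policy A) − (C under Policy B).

-72

Policy A (K := 50):
  K = 50
  C = 141 + 3·50 = 291
Policy B (K − 42):
  K = 116 − 42 = 74
  C = 141 + 3·74 = 363
C: 291 − 363 = -72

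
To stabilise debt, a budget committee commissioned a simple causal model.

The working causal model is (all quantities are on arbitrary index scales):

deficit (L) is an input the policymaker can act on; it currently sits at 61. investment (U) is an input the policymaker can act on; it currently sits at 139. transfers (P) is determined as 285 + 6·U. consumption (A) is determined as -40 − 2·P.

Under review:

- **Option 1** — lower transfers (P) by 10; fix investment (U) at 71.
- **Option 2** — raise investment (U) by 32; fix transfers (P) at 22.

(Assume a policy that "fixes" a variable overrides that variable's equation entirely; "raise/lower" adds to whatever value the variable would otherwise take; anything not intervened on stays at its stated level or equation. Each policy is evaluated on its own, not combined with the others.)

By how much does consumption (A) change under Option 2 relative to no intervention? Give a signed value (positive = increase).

2194

Baseline:
  U = 139
  P = 285 + 6·139 = 1119
  A = -40 − 2·1119 = -2278
Option 2 (U + 32, P := 22):
  U = 139 + 32 = 171
  P = 22
  A = -40 − 2·22 = -84
Change in A: -84 − (-2278) = 2194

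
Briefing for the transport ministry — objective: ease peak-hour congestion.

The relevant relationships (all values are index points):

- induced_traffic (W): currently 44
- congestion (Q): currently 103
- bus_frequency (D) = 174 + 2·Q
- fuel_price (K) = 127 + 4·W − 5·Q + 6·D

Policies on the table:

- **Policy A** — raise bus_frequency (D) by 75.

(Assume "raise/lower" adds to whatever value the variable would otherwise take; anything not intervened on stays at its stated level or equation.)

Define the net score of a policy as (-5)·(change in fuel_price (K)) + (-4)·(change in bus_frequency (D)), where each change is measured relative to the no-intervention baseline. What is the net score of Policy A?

Baseline:
  W = 44
  Q = 103
  D = 174 + 2·103 = 380
  K = 127 + 4·44 − 5·103 + 6·380 = 2068
Policy A (D + 75):
  W = 44
  Q = 103
  D = 174 + 2·103 (+75 from intervention) = 455
  K = 127 + 4·44 − 5·103 + 6·455 = 2518
ΔK = 2518 − 2068 = 450; ΔD = 455 − 380 = 75
Score = (-5)·450 + (-4)·75 = -2550

-2550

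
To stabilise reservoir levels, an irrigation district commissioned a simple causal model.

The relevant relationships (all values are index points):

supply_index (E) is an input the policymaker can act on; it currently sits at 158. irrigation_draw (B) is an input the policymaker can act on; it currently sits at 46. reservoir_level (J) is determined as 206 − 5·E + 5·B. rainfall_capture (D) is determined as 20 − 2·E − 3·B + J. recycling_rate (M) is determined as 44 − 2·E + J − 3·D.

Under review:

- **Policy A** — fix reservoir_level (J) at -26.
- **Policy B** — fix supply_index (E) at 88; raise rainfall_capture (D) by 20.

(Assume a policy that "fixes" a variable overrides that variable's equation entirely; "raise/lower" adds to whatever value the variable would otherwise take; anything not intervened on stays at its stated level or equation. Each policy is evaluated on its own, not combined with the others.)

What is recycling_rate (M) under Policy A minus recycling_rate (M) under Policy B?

Policy A (J := -26):
  E = 158
  B = 46
  J = -26
  D = 20 − 2·158 − 3·46 + (-26) = -460
  M = 44 − 2·158 + (-26) − 3·(-460) = 1082
Policy B (E := 88, D + 20):
  E = 88
  B = 46
  J = 206 − 5·88 + 5·46 = -4
  D = 20 − 2·88 − 3·46 + (-4) (+20 from intervention) = -278
  M = 44 − 2·88 + (-4) − 3·(-278) = 698
M: 1082 − 698 = 384

384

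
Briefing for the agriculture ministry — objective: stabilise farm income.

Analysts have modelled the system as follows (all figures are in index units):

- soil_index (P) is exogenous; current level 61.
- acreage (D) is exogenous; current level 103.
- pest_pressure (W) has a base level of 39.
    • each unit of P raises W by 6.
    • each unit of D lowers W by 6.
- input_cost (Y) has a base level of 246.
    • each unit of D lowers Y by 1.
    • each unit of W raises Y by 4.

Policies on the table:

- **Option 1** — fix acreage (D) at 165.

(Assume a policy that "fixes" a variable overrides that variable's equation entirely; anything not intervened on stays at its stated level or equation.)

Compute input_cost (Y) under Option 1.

Option 1 (D := 165):
  P = 61
  D = 165
  W = 39 + 6·61 − 6·165 = -585
  Y = 246 − 165 + 4·(-585) = -2259

-2259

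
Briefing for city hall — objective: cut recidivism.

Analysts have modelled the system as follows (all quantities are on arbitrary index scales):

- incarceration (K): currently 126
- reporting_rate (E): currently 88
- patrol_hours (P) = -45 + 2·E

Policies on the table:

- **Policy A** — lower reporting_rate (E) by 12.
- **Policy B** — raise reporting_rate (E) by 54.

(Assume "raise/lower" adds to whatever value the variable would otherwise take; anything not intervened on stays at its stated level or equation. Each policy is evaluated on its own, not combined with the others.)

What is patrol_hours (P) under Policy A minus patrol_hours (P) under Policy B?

-132

Policy A (E − 12):
  E = 88 − 12 = 76
  P = -45 + 2·76 = 107
Policy B (E + 54):
  E = 88 + 54 = 142
  P = -45 + 2·142 = 239
P: 107 − 239 = -132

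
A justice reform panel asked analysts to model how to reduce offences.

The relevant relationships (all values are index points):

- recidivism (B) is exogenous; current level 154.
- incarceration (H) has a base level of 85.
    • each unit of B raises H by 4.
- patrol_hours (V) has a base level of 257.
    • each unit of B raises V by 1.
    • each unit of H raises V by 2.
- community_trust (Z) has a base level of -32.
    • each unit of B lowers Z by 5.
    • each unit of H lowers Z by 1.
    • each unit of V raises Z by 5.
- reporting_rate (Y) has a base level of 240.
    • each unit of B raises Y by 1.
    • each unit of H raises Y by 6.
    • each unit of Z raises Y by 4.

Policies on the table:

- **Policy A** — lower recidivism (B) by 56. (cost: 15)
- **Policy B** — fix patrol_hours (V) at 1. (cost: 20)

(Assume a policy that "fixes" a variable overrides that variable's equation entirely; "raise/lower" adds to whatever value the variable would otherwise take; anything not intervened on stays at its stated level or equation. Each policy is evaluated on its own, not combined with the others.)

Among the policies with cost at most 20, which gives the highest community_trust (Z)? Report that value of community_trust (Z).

Policy A (B − 56):
  B = 154 − 56 = 98
  H = 85 + 4·98 = 477
  V = 257 + 98 + 2·477 = 1309
  Z = -32 − 5·98 − 477 + 5·1309 = 5546
Policy B (V := 1):
  B = 154
  H = 85 + 4·154 = 701
  V = 1
  Z = -32 − 5·154 − 701 + 5·1 = -1498
Comparing — Policy A: Z=5546, Policy B: Z=-1498. Highest is 5546 (Policy A).

5546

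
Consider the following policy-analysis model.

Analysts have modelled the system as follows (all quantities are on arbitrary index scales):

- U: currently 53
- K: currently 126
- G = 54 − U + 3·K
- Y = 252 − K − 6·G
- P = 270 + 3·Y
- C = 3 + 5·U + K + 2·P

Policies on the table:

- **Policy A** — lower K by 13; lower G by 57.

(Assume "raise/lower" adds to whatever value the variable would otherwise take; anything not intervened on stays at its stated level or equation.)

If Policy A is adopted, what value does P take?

-4407

Policy A (K − 13, G − 57):
  U = 53
  K = 126 − 13 = 113
  G = 54 − 53 + 3·113 (−57 from intervention) = 283
  Y = 252 − 113 − 6·283 = -1559
  P = 270 + 3·(-1559) = -4407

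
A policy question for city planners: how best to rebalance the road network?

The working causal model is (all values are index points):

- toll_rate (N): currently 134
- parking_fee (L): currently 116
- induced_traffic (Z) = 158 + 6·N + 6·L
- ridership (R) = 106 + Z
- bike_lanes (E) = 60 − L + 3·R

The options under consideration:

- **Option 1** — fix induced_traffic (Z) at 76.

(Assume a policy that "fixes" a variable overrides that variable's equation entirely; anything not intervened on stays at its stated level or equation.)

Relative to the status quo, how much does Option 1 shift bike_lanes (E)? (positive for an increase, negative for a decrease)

-4746

Baseline:
  N = 134
  L = 116
  Z = 158 + 6·134 + 6·116 = 1658
  R = 106 + 1658 = 1764
  E = 60 − 116 + 3·1764 = 5236
Option 1 (Z := 76):
  N = 134
  L = 116
  Z = 76
  R = 106 + 76 = 182
  E = 60 − 116 + 3·182 = 490
Change in E: 490 − 5236 = -4746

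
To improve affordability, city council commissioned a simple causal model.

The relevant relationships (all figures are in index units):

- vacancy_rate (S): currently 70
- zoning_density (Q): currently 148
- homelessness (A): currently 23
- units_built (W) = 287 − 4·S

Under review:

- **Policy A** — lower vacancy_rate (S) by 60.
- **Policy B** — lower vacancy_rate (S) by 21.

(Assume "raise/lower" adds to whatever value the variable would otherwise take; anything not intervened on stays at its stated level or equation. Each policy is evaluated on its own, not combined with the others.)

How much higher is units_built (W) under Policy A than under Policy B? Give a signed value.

156

Policy A (S − 60):
  S = 70 − 60 = 10
  W = 287 − 4·10 = 247
Policy B (S − 21):
  S = 70 − 21 = 49
  W = 287 − 4·49 = 91
W: 247 − 91 = 156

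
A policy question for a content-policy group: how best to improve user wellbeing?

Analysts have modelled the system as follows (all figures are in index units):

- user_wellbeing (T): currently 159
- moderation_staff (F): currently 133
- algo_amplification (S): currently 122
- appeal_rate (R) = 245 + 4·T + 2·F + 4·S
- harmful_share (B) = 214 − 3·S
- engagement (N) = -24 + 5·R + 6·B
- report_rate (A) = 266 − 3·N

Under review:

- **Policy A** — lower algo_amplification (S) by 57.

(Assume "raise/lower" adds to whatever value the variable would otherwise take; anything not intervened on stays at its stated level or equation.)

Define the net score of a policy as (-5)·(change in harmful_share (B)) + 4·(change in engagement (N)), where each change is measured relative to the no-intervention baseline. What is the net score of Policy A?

Baseline:
  T = 159
  F = 133
  S = 122
  R = 245 + 4·159 + 2·133 + 4·122 = 1635
  B = 214 − 3·122 = -152
  N = -24 + 5·1635 + 6·(-152) = 7239
Policy A (S − 57):
  T = 159
  F = 133
  S = 122 − 57 = 65
  R = 245 + 4·159 + 2·133 + 4·65 = 1407
  B = 214 − 3·65 = 19
  N = -24 + 5·1407 + 6·19 = 7125
ΔB = 19 − (-152) = 171; ΔN = 7125 − 7239 = -114
Score = (-5)·171 + 4·(-114) = -1311

-1311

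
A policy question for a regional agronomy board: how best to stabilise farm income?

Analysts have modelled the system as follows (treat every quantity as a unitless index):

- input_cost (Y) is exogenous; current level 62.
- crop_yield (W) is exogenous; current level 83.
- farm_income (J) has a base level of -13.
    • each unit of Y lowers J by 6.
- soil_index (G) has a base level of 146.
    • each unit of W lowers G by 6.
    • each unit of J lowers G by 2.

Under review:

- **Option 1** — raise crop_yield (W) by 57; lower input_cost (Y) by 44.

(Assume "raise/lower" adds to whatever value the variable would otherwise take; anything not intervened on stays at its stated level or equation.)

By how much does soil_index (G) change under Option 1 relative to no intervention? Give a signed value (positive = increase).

Baseline:
  Y = 62
  W = 83
  J = -13 − 6·62 = -385
  G = 146 − 6·83 − 2·(-385) = 418
Option 1 (W + 57, Y − 44):
  Y = 62 − 44 = 18
  W = 83 + 57 = 140
  J = -13 − 6·18 = -121
  G = 146 − 6·140 − 2·(-121) = -452
Change in G: -452 − 418 = -870

-870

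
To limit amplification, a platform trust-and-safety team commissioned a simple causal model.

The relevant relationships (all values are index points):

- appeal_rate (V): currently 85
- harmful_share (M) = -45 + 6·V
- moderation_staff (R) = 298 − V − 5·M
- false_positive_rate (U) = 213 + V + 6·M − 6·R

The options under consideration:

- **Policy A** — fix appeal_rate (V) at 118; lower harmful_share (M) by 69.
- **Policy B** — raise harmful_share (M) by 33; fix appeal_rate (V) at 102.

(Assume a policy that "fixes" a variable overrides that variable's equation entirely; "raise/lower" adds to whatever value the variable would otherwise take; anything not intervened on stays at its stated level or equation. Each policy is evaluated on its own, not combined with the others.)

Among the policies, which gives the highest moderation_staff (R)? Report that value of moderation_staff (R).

-2790

Policy A (V := 118, M − 69):
  V = 118
  M = -45 + 6·118 (−69 from intervention) = 594
  R = 298 − 118 − 5·594 = -2790
Policy B (M + 33, V := 102):
  V = 102
  M = -45 + 6·102 (+33 from intervention) = 600
  R = 298 − 102 − 5·600 = -2804
Comparing — Policy A: R=-2790, Policy B: R=-2804. Highest is -2790 (Policy A).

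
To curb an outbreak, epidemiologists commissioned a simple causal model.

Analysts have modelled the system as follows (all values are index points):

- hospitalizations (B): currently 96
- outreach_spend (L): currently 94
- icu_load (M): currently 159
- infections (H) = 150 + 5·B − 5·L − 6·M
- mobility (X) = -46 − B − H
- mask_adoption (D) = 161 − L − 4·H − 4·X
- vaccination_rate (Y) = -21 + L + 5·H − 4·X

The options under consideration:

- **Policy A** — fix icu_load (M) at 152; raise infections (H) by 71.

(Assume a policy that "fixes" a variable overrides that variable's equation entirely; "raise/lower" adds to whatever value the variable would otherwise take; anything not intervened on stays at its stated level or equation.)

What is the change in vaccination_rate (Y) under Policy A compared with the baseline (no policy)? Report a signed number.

Baseline:
  B = 96
  L = 94
  M = 159
  H = 150 + 5·96 − 5·94 − 6·159 = -794
  X = -46 − 96 − (-794) = 652
  Y = -21 + 94 + 5·(-794) − 4·652 = -6505
Policy A (M := 152, H + 71):
  B = 96
  L = 94
  M = 152
  H = 150 + 5·96 − 5·94 − 6·152 (+71 from intervention) = -681
  X = -46 − 96 − (-681) = 539
  Y = -21 + 94 + 5·(-681) − 4·539 = -5488
Change in Y: -5488 − (-6505) = 1017

1017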